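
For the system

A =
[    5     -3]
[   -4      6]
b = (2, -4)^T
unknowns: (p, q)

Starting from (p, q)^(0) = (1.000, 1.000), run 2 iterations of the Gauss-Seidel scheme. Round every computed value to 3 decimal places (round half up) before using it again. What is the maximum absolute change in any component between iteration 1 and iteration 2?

Iteration 1:
  p = (2 - (-3)·1.000) / (5) = 1.000
  q = (-4 - (-4)·1.000) / (6) = 0.000
Iteration 2:
  p = (2 - (-3)·0.000) / (5) = 0.400
  q = (-4 - (-4)·0.400) / (6) = -0.400
Change: (-0.600, -0.400) → max |·| = 0.600

0.600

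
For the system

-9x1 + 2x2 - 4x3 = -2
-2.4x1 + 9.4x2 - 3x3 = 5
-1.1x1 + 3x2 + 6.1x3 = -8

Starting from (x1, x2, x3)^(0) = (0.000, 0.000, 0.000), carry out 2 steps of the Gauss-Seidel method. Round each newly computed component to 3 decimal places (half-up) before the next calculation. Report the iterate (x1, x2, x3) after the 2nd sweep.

Iteration 1:
  x1 = (-2 - (2)·0.000 - (-4)·0.000) / (-9) = 0.222
  x2 = (5 - (-2.4)·0.222 - (-3)·0.000) / (9.4) = 0.589
  x3 = (-8 - (-1.1)·0.222 - (3)·0.589) / (6.1) = -1.561
Iteration 2:
  x1 = (-2 - (2)·0.589 - (-4)·-1.561) / (-9) = 1.047
  x2 = (5 - (-2.4)·1.047 - (-3)·-1.561) / (9.4) = 0.301
  x3 = (-8 - (-1.1)·1.047 - (3)·0.301) / (6.1) = -1.271

(1.047, 0.301, -1.271)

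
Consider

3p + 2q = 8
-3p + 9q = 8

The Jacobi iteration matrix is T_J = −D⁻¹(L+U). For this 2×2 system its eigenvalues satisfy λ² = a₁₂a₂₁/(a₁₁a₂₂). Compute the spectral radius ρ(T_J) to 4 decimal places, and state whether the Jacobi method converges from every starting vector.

0.4714

a₁₂a₂₁/(a₁₁a₂₂) = (2)·(-3) / ((3)·(9)) = -0.222222
ρ = √|-0.222222| = √0.222222 = 0.4714
ρ < 1, so Jacobi converges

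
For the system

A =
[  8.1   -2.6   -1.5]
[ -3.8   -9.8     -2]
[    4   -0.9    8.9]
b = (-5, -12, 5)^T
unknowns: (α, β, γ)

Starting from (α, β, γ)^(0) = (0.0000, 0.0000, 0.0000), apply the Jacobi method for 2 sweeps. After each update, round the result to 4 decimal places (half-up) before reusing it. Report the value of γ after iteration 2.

0.9631

Iteration 1:
  α = (-5 - (-2.6)·0.0000 - (-1.5)·0.0000) / (8.1) = -0.6173
  β = (-12 - (-3.8)·0.0000 - (-2)·0.0000) / (-9.8) = 1.2245
  γ = (5 - (4)·0.0000 - (-0.9)·0.0000) / (8.9) = 0.5618
Iteration 2:
  α = (-5 - (-2.6)·1.2245 - (-1.5)·0.5618) / (8.1) = -0.1202
  β = (-12 - (-3.8)·-0.6173 - (-2)·0.5618) / (-9.8) = 1.3492
  γ = (5 - (4)·-0.6173 - (-0.9)·1.2245) / (8.9) = 0.9631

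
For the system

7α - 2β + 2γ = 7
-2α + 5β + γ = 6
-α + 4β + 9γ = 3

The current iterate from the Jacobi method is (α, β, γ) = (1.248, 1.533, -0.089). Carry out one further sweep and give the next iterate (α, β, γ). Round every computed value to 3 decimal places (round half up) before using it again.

One sweep:
  α = (7 - (-2)·1.533 - (2)·-0.089) / (7) = 1.463
  β = (6 - (-2)·1.248 - (1)·-0.089) / (5) = 1.717
  γ = (3 - (-1)·1.248 - (4)·1.533) / (9) = -0.209

(1.463, 1.717, -0.209)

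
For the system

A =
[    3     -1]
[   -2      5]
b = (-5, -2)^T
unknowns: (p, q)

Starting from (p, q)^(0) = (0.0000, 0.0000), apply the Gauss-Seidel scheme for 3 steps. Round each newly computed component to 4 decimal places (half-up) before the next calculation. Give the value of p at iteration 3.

-2.0696

Iteration 1:
  p = (-5 - (-1)·0.0000) / (3) = -1.6667
  q = (-2 - (-2)·-1.6667) / (5) = -1.0667
Iteration 2:
  p = (-5 - (-1)·-1.0667) / (3) = -2.0222
  q = (-2 - (-2)·-2.0222) / (5) = -1.2089
Iteration 3:
  p = (-5 - (-1)·-1.2089) / (3) = -2.0696
  q = (-2 - (-2)·-2.0696) / (5) = -1.2278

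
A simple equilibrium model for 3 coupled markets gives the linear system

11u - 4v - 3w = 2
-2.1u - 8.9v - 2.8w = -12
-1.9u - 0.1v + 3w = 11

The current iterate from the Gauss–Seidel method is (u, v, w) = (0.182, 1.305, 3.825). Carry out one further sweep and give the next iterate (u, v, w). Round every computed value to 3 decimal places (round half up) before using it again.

(1.700, -0.256, 4.735)

One sweep:
  u = (2 - (-4)·1.305 - (-3)·3.825) / (11) = 1.700
  v = (-12 - (-2.1)·1.700 - (-2.8)·3.825) / (-8.9) = -0.256
  w = (11 - (-1.9)·1.700 - (-0.1)·-0.256) / (3) = 4.735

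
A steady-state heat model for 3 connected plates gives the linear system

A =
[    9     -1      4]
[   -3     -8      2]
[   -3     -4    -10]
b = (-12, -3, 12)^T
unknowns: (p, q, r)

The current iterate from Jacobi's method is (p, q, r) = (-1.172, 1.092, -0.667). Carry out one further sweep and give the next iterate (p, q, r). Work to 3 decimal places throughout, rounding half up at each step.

One sweep:
  p = (-12 - (-1)·1.092 - (4)·-0.667) / (9) = -0.916
  q = (-3 - (-3)·-1.172 - (2)·-0.667) / (-8) = 0.648
  r = (12 - (-3)·-1.172 - (-4)·1.092) / (-10) = -1.285

(-0.916, 0.648, -1.285)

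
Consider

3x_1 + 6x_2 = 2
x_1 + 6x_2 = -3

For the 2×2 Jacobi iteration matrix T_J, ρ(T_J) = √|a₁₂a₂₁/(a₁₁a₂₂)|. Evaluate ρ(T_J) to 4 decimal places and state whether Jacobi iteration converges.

0.5774

a₁₂a₂₁/(a₁₁a₂₂) = (6)·(1) / ((3)·(6)) = 0.333333
ρ = √|0.333333| = √0.333333 = 0.5774
ρ < 1, so Jacobi converges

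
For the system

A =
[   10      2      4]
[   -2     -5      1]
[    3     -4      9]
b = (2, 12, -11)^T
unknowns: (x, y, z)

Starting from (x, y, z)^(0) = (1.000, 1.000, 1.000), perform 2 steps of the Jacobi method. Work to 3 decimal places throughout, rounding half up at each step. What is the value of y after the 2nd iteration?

-2.462

Iteration 1:
  x = (2 - (2)·1.000 - (4)·1.000) / (10) = -0.400
  y = (12 - (-2)·1.000 - (1)·1.000) / (-5) = -2.600
  z = (-11 - (3)·1.000 - (-4)·1.000) / (9) = -1.111
Iteration 2:
  x = (2 - (2)·-2.600 - (4)·-1.111) / (10) = 1.164
  y = (12 - (-2)·-0.400 - (1)·-1.111) / (-5) = -2.462
  z = (-11 - (3)·-0.400 - (-4)·-2.600) / (9) = -2.244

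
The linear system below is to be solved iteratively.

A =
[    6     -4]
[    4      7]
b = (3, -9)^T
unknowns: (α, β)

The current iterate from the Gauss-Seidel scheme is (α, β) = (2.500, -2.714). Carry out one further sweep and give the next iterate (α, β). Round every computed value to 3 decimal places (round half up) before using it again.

One sweep:
  α = (3 - (-4)·-2.714) / (6) = -1.309
  β = (-9 - (4)·-1.309) / (7) = -0.538

(-1.309, -0.538)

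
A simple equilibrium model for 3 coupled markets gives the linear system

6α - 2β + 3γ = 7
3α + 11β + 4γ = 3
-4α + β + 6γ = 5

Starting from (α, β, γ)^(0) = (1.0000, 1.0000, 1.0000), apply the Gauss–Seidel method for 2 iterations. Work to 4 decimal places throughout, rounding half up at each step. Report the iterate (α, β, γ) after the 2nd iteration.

(0.2652, -0.3671, 1.0713)

Iteration 1:
  α = (7 - (-2)·1.0000 - (3)·1.0000) / (6) = 1.0000
  β = (3 - (3)·1.0000 - (4)·1.0000) / (11) = -0.3636
  γ = (5 - (-4)·1.0000 - (1)·-0.3636) / (6) = 1.5606
Iteration 2:
  α = (7 - (-2)·-0.3636 - (3)·1.5606) / (6) = 0.2652
  β = (3 - (3)·0.2652 - (4)·1.5606) / (11) = -0.3671
  γ = (5 - (-4)·0.2652 - (1)·-0.3671) / (6) = 1.0713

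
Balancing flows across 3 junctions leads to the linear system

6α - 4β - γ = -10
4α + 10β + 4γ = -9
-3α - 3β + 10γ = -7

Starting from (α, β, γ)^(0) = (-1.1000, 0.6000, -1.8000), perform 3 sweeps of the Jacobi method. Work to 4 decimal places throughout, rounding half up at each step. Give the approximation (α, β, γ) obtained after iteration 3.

(-1.8042, 0.1908, -1.1705)

Iteration 1:
  α = (-10 - (-4)·0.6000 - (-1)·-1.8000) / (6) = -1.5667
  β = (-9 - (4)·-1.1000 - (4)·-1.8000) / (10) = 0.2600
  γ = (-7 - (-3)·-1.1000 - (-3)·0.6000) / (10) = -0.8500
Iteration 2:
  α = (-10 - (-4)·0.2600 - (-1)·-0.8500) / (6) = -1.6350
  β = (-9 - (4)·-1.5667 - (4)·-0.8500) / (10) = 0.0667
  γ = (-7 - (-3)·-1.5667 - (-3)·0.2600) / (10) = -1.0920
Iteration 3:
  α = (-10 - (-4)·0.0667 - (-1)·-1.0920) / (6) = -1.8042
  β = (-9 - (4)·-1.6350 - (4)·-1.0920) / (10) = 0.1908
  γ = (-7 - (-3)·-1.6350 - (-3)·0.0667) / (10) = -1.1705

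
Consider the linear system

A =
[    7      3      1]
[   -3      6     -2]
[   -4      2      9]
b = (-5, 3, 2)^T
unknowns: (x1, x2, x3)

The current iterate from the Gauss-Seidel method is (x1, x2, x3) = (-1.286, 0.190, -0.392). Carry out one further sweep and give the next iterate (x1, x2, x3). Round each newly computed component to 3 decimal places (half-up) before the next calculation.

(-0.740, -0.001, -0.106)

One sweep:
  x1 = (-5 - (3)·0.190 - (1)·-0.392) / (7) = -0.740
  x2 = (3 - (-3)·-0.740 - (-2)·-0.392) / (6) = -0.001
  x3 = (2 - (-4)·-0.740 - (2)·-0.001) / (9) = -0.106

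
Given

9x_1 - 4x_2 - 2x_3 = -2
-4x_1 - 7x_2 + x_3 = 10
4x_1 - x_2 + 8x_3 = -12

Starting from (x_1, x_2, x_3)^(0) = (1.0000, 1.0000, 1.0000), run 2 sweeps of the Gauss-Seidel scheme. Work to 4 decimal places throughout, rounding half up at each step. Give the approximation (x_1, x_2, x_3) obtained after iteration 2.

(-1.3320, -0.9410, -0.9516)

Iteration 1:
  x_1 = (-2 - (-4)·1.0000 - (-2)·1.0000) / (9) = 0.4444
  x_2 = (10 - (-4)·0.4444 - (1)·1.0000) / (-7) = -1.5397
  x_3 = (-12 - (4)·0.4444 - (-1)·-1.5397) / (8) = -1.9147
Iteration 2:
  x_1 = (-2 - (-4)·-1.5397 - (-2)·-1.9147) / (9) = -1.3320
  x_2 = (10 - (-4)·-1.3320 - (1)·-1.9147) / (-7) = -0.9410
  x_3 = (-12 - (4)·-1.3320 - (-1)·-0.9410) / (8) = -0.9516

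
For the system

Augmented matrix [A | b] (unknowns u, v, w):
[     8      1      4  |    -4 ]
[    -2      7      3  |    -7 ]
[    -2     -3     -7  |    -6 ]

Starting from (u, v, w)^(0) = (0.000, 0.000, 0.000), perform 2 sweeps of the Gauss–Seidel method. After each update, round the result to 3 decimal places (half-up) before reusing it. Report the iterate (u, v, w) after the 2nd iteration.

Iteration 1:
  u = (-4 - (1)·0.000 - (4)·0.000) / (8) = -0.500
  v = (-7 - (-2)·-0.500 - (3)·0.000) / (7) = -1.143
  w = (-6 - (-2)·-0.500 - (-3)·-1.143) / (-7) = 1.490
Iteration 2:
  u = (-4 - (1)·-1.143 - (4)·1.490) / (8) = -1.102
  v = (-7 - (-2)·-1.102 - (3)·1.490) / (7) = -1.953
  w = (-6 - (-2)·-1.102 - (-3)·-1.953) / (-7) = 2.009

(-1.102, -1.953, 2.009)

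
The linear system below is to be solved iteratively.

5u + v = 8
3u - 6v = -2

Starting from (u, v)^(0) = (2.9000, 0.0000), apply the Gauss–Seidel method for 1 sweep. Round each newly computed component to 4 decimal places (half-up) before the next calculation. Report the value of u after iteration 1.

1.6000

Iteration 1:
  u = (8 - (1)·0.0000) / (5) = 1.6000
  v = (-2 - (3)·1.6000) / (-6) = 1.1333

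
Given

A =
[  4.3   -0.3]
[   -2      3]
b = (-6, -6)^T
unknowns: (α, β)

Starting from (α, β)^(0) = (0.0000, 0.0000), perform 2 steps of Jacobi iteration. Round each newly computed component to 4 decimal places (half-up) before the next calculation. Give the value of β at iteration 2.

-2.9302

Iteration 1:
  α = (-6 - (-0.3)·0.0000) / (4.3) = -1.3953
  β = (-6 - (-2)·0.0000) / (3) = -2.0000
Iteration 2:
  α = (-6 - (-0.3)·-2.0000) / (4.3) = -1.5349
  β = (-6 - (-2)·-1.3953) / (3) = -2.9302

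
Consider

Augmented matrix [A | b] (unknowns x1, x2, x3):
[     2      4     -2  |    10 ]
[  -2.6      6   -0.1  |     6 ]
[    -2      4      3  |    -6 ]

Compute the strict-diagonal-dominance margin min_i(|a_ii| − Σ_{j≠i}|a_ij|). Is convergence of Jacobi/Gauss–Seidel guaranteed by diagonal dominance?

-4

row 1: |2| − (4+2) = -4
row 2: |6| − (2.6+0.1) = 3.3
row 3: |3| − (2+4) = -3
minimum over rows = -4 → not strictly diagonally dominant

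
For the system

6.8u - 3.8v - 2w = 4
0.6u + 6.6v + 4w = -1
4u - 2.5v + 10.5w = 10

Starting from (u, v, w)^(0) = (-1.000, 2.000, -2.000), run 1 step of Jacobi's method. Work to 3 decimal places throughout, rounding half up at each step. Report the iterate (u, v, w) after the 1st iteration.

(1.118, 1.152, 1.810)

Iteration 1:
  u = (4 - (-3.8)·2.000 - (-2)·-2.000) / (6.8) = 1.118
  v = (-1 - (0.6)·-1.000 - (4)·-2.000) / (6.6) = 1.152
  w = (10 - (4)·-1.000 - (-2.5)·2.000) / (10.5) = 1.810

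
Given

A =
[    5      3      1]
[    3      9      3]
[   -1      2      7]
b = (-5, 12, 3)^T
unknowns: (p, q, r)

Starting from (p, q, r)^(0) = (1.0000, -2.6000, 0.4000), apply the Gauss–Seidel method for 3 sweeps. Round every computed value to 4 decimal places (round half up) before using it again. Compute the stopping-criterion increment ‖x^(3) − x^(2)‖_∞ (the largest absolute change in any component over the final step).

Iteration 1:
  p = (-5 - (3)·-2.6000 - (1)·0.4000) / (5) = 0.4800
  q = (12 - (3)·0.4800 - (3)·0.4000) / (9) = 1.0400
  r = (3 - (-1)·0.4800 - (2)·1.0400) / (7) = 0.2000
Iteration 2:
  p = (-5 - (3)·1.0400 - (1)·0.2000) / (5) = -1.6640
  q = (12 - (3)·-1.6640 - (3)·0.2000) / (9) = 1.8213
  r = (3 - (-1)·-1.6640 - (2)·1.8213) / (7) = -0.3295
Iteration 3:
  p = (-5 - (3)·1.8213 - (1)·-0.3295) / (5) = -2.0269
  q = (12 - (3)·-2.0269 - (3)·-0.3295) / (9) = 2.1188
  r = (3 - (-1)·-2.0269 - (2)·2.1188) / (7) = -0.4664
Change: (-0.3629, 0.2975, -0.1369) → max |·| = 0.3629

0.3629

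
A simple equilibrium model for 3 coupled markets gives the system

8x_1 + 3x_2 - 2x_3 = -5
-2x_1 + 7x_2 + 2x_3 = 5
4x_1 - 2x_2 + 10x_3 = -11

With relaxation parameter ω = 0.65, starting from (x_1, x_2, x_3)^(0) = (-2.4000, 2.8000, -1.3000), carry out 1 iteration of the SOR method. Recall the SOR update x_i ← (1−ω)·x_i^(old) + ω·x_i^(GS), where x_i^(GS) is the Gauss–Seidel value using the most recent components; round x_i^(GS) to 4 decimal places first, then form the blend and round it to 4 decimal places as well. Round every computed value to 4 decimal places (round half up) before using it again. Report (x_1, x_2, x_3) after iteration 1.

Iteration 1:
  x_1: GS value = (-5 - (3)·2.8000 - (-2)·-1.3000) / (8) = -2.0000;  x_1 ← (1−ω)·-2.4000 + ω·-2.0000 = -2.1400
  x_2: GS value = (5 - (-2)·-2.1400 - (2)·-1.3000) / (7) = 0.4743;  x_2 ← (1−ω)·2.8000 + ω·0.4743 = 1.2883
  x_3: GS value = (-11 - (4)·-2.1400 - (-2)·1.2883) / (10) = 0.0137;  x_3 ← (1−ω)·-1.3000 + ω·0.0137 = -0.4461

(-2.1400, 1.2883, -0.4461)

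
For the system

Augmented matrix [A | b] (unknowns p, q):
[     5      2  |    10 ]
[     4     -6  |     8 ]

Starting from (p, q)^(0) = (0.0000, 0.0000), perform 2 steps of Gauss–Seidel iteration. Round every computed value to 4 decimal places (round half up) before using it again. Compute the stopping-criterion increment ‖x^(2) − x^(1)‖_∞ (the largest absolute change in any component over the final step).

Iteration 1:
  p = (10 - (2)·0.0000) / (5) = 2.0000
  q = (8 - (4)·2.0000) / (-6) = 0.0000
Iteration 2:
  p = (10 - (2)·0.0000) / (5) = 2.0000
  q = (8 - (4)·2.0000) / (-6) = 0.0000
Change: (0.0000, 0.0000) → max |·| = 0.0000

0.0000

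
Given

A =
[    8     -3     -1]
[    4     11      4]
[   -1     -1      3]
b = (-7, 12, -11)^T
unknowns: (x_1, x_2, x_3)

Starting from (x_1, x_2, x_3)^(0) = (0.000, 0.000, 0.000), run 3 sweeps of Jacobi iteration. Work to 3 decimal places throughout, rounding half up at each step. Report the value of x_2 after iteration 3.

2.734

Iteration 1:
  x_1 = (-7 - (-3)·0.000 - (-1)·0.000) / (8) = -0.875
  x_2 = (12 - (4)·0.000 - (4)·0.000) / (11) = 1.091
  x_3 = (-11 - (-1)·0.000 - (-1)·0.000) / (3) = -3.667
Iteration 2:
  x_1 = (-7 - (-3)·1.091 - (-1)·-3.667) / (8) = -0.924
  x_2 = (12 - (4)·-0.875 - (4)·-3.667) / (11) = 2.743
  x_3 = (-11 - (-1)·-0.875 - (-1)·1.091) / (3) = -3.595
Iteration 3:
  x_1 = (-7 - (-3)·2.743 - (-1)·-3.595) / (8) = -0.296
  x_2 = (12 - (4)·-0.924 - (4)·-3.595) / (11) = 2.734
  x_3 = (-11 - (-1)·-0.924 - (-1)·2.743) / (3) = -3.060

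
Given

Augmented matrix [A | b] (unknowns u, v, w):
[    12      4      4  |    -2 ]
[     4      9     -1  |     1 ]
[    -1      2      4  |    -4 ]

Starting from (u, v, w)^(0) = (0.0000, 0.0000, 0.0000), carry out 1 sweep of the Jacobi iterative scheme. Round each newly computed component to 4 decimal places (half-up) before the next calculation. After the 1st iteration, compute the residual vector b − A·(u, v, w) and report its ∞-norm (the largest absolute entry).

Iteration 1:
  u = (-2 - (4)·0.0000 - (4)·0.0000) / (12) = -0.1667
  v = (1 - (4)·0.0000 - (-1)·0.0000) / (9) = 0.1111
  w = (-4 - (-1)·0.0000 - (2)·0.0000) / (4) = -1.0000
Residual b − A·x = (3.5560, -0.3331, -0.3889); ∞-norm = 3.5560

3.5560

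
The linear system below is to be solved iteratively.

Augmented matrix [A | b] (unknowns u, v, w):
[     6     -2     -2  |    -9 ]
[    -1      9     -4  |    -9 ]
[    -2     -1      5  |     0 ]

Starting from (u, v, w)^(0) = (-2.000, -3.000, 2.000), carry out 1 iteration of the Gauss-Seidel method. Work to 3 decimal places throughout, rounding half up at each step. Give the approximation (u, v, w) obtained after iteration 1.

(-1.833, -0.315, -0.796)

Iteration 1:
  u = (-9 - (-2)·-3.000 - (-2)·2.000) / (6) = -1.833
  v = (-9 - (-1)·-1.833 - (-4)·2.000) / (9) = -0.315
  w = (0 - (-2)·-1.833 - (-1)·-0.315) / (5) = -0.796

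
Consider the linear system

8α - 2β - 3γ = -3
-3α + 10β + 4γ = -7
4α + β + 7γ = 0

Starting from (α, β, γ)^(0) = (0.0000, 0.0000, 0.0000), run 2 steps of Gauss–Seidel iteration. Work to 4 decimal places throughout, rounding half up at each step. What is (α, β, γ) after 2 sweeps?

Iteration 1:
  α = (-3 - (-2)·0.0000 - (-3)·0.0000) / (8) = -0.3750
  β = (-7 - (-3)·-0.3750 - (4)·0.0000) / (10) = -0.8125
  γ = (0 - (4)·-0.3750 - (1)·-0.8125) / (7) = 0.3304
Iteration 2:
  α = (-3 - (-2)·-0.8125 - (-3)·0.3304) / (8) = -0.4542
  β = (-7 - (-3)·-0.4542 - (4)·0.3304) / (10) = -0.9684
  γ = (0 - (4)·-0.4542 - (1)·-0.9684) / (7) = 0.3979

(-0.4542, -0.9684, 0.3979)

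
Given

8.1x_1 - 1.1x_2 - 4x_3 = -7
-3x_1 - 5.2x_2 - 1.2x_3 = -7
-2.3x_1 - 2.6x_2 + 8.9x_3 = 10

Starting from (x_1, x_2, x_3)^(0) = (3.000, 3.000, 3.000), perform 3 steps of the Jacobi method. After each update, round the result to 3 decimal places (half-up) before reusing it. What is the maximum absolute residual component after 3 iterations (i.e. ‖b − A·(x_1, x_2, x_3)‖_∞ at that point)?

Iteration 1:
  x_1 = (-7 - (-1.1)·3.000 - (-4)·3.000) / (8.1) = 1.025
  x_2 = (-7 - (-3)·3.000 - (-1.2)·3.000) / (-5.2) = -1.077
  x_3 = (10 - (-2.3)·3.000 - (-2.6)·3.000) / (8.9) = 2.775
Iteration 2:
  x_1 = (-7 - (-1.1)·-1.077 - (-4)·2.775) / (8.1) = 0.360
  x_2 = (-7 - (-3)·1.025 - (-1.2)·2.775) / (-5.2) = 0.114
  x_3 = (10 - (-2.3)·1.025 - (-2.6)·-1.077) / (8.9) = 1.074
Iteration 3:
  x_1 = (-7 - (-1.1)·0.114 - (-4)·1.074) / (8.1) = -0.318
  x_2 = (-7 - (-3)·0.360 - (-1.2)·1.074) / (-5.2) = 0.891
  x_3 = (10 - (-2.3)·0.360 - (-2.6)·0.114) / (8.9) = 1.250
Residual b − A·x = (1.556, -1.821, 0.460); ∞-norm = 1.821

1.821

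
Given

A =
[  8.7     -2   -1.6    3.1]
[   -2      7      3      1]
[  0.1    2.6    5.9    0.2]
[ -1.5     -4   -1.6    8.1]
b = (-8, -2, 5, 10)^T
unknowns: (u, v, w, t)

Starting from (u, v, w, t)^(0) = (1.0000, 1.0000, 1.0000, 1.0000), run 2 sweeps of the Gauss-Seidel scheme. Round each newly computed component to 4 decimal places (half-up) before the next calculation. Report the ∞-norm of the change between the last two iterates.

0.3507

Iteration 1:
  u = (-8 - (-2)·1.0000 - (-1.6)·1.0000 - (3.1)·1.0000) / (8.7) = -0.8621
  v = (-2 - (-2)·-0.8621 - (3)·1.0000 - (1)·1.0000) / (7) = -1.1035
  w = (5 - (0.1)·-0.8621 - (2.6)·-1.1035 - (0.2)·1.0000) / (5.9) = 1.3145
  t = (10 - (-1.5)·-0.8621 - (-4)·-1.1035 - (-1.6)·1.3145) / (8.1) = 0.7896
Iteration 2:
  u = (-8 - (-2)·-1.1035 - (-1.6)·1.3145 - (3.1)·0.7896) / (8.7) = -1.2128
  v = (-2 - (-2)·-1.2128 - (3)·1.3145 - (1)·0.7896) / (7) = -1.3084
  w = (5 - (0.1)·-1.2128 - (2.6)·-1.3084 - (0.2)·0.7896) / (5.9) = 1.4178
  t = (10 - (-1.5)·-1.2128 - (-4)·-1.3084 - (-1.6)·1.4178) / (8.1) = 0.6439
Change: (-0.3507, -0.2049, 0.1033, -0.1457) → max |·| = 0.3507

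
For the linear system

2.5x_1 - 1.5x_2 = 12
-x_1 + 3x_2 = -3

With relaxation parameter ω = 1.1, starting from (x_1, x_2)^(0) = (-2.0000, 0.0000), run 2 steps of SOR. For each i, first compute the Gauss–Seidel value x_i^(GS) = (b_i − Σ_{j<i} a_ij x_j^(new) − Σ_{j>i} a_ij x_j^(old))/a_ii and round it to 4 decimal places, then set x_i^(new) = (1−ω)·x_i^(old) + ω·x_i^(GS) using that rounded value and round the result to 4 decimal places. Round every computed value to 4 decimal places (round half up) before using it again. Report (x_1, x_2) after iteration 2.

(5.3322, 0.7642)

Iteration 1:
  x_1: GS value = (12 - (-1.5)·0.0000) / (2.5) = 4.8000;  x_1 ← (1−ω)·-2.0000 + ω·4.8000 = 5.4800
  x_2: GS value = (-3 - (-1)·5.4800) / (3) = 0.8267;  x_2 ← (1−ω)·0.0000 + ω·0.8267 = 0.9094
Iteration 2:
  x_1: GS value = (12 - (-1.5)·0.9094) / (2.5) = 5.3456;  x_1 ← (1−ω)·5.4800 + ω·5.3456 = 5.3322
  x_2: GS value = (-3 - (-1)·5.3322) / (3) = 0.7774;  x_2 ← (1−ω)·0.9094 + ω·0.7774 = 0.7642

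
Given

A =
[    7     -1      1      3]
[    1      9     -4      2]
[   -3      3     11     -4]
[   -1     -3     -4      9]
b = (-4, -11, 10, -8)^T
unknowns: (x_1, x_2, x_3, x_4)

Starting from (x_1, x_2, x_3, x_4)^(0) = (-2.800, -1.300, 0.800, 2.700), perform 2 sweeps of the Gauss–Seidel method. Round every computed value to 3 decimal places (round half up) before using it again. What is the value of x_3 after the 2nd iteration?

Iteration 1:
  x_1 = (-4 - (-1)·-1.300 - (1)·0.800 - (3)·2.700) / (7) = -2.029
  x_2 = (-11 - (1)·-2.029 - (-4)·0.800 - (2)·2.700) / (9) = -1.241
  x_3 = (10 - (-3)·-2.029 - (3)·-1.241 - (-4)·2.700) / (11) = 1.676
  x_4 = (-8 - (-1)·-2.029 - (-3)·-1.241 - (-4)·1.676) / (9) = -0.783
Iteration 2:
  x_1 = (-4 - (-1)·-1.241 - (1)·1.676 - (3)·-0.783) / (7) = -0.653
  x_2 = (-11 - (1)·-0.653 - (-4)·1.676 - (2)·-0.783) / (9) = -0.231
  x_3 = (10 - (-3)·-0.653 - (3)·-0.231 - (-4)·-0.783) / (11) = 0.509
  x_4 = (-8 - (-1)·-0.653 - (-3)·-0.231 - (-4)·0.509) / (9) = -0.812

0.509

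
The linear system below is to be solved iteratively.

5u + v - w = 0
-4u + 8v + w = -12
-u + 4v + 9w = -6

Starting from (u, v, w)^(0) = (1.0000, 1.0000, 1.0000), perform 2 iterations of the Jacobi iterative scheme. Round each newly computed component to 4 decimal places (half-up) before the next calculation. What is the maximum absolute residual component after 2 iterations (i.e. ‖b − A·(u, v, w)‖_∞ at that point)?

Iteration 1:
  u = (0 - (1)·1.0000 - (-1)·1.0000) / (5) = 0.0000
  v = (-12 - (-4)·1.0000 - (1)·1.0000) / (8) = -1.1250
  w = (-6 - (-1)·1.0000 - (4)·1.0000) / (9) = -1.0000
Iteration 2:
  u = (0 - (1)·-1.1250 - (-1)·-1.0000) / (5) = 0.0250
  v = (-12 - (-4)·0.0000 - (1)·-1.0000) / (8) = -1.3750
  w = (-6 - (-1)·0.0000 - (4)·-1.1250) / (9) = -0.1667
Residual b − A·x = (1.0833, -0.7333, 1.0253); ∞-norm = 1.0833

1.0833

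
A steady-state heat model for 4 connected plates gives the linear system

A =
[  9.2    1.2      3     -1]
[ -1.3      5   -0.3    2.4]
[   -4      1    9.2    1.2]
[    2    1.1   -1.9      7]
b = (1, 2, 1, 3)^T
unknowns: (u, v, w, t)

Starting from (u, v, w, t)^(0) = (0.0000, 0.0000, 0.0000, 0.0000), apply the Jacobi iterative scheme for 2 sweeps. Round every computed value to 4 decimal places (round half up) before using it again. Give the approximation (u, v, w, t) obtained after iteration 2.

Iteration 1:
  u = (1 - (1.2)·0.0000 - (3)·0.0000 - (-1)·0.0000) / (9.2) = 0.1087
  v = (2 - (-1.3)·0.0000 - (-0.3)·0.0000 - (2.4)·0.0000) / (5) = 0.4000
  w = (1 - (-4)·0.0000 - (1)·0.0000 - (1.2)·0.0000) / (9.2) = 0.1087
  t = (3 - (2)·0.0000 - (1.1)·0.0000 - (-1.9)·0.0000) / (7) = 0.4286
Iteration 2:
  u = (1 - (1.2)·0.4000 - (3)·0.1087 - (-1)·0.4286) / (9.2) = 0.0677
  v = (2 - (-1.3)·0.1087 - (-0.3)·0.1087 - (2.4)·0.4286) / (5) = 0.2291
  w = (1 - (-4)·0.1087 - (1)·0.4000 - (1.2)·0.4286) / (9.2) = 0.0566
  t = (3 - (2)·0.1087 - (1.1)·0.4000 - (-1.9)·0.1087) / (7) = 0.3642

(0.0677, 0.2291, 0.0566, 0.3642)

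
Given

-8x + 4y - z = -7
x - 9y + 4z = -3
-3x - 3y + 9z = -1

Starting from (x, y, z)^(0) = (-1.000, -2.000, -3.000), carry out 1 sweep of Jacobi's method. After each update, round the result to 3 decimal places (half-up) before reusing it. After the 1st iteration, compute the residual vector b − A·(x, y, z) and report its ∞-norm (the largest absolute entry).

Iteration 1:
  x = (-7 - (4)·-2.000 - (-1)·-3.000) / (-8) = 0.250
  y = (-3 - (1)·-1.000 - (4)·-3.000) / (-9) = -1.111
  z = (-1 - (-3)·-1.000 - (-3)·-2.000) / (9) = -1.111
Residual b − A·x = (-1.667, -8.805, 6.416); ∞-norm = 8.805

8.805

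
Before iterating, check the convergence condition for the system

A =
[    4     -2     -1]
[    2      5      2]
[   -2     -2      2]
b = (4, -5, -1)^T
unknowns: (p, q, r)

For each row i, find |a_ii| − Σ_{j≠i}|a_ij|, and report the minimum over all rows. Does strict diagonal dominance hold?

row 1: |4| − (2+1) = 1
row 2: |5| − (2+2) = 1
row 3: |2| − (2+2) = -2
minimum over rows = -2 → not strictly diagonally dominant

-2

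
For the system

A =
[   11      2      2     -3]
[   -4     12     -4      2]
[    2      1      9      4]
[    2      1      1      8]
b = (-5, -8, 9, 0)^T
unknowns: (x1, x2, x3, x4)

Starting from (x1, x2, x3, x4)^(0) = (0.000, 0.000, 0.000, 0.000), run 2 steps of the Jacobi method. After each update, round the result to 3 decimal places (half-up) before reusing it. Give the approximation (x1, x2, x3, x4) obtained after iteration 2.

Iteration 1:
  x1 = (-5 - (2)·0.000 - (2)·0.000 - (-3)·0.000) / (11) = -0.455
  x2 = (-8 - (-4)·0.000 - (-4)·0.000 - (2)·0.000) / (12) = -0.667
  x3 = (9 - (2)·0.000 - (1)·0.000 - (4)·0.000) / (9) = 1.000
  x4 = (0 - (2)·0.000 - (1)·0.000 - (1)·0.000) / (8) = 0.000
Iteration 2:
  x1 = (-5 - (2)·-0.667 - (2)·1.000 - (-3)·0.000) / (11) = -0.515
  x2 = (-8 - (-4)·-0.455 - (-4)·1.000 - (2)·0.000) / (12) = -0.485
  x3 = (9 - (2)·-0.455 - (1)·-0.667 - (4)·0.000) / (9) = 1.175
  x4 = (0 - (2)·-0.455 - (1)·-0.667 - (1)·1.000) / (8) = 0.072

(-0.515, -0.485, 1.175, 0.072)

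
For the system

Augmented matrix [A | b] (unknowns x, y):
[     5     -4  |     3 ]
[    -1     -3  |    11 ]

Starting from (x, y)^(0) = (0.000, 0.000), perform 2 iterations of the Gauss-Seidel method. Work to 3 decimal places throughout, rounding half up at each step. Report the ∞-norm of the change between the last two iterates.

3.094

Iteration 1:
  x = (3 - (-4)·0.000) / (5) = 0.600
  y = (11 - (-1)·0.600) / (-3) = -3.867
Iteration 2:
  x = (3 - (-4)·-3.867) / (5) = -2.494
  y = (11 - (-1)·-2.494) / (-3) = -2.835
Change: (-3.094, 1.032) → max |·| = 3.094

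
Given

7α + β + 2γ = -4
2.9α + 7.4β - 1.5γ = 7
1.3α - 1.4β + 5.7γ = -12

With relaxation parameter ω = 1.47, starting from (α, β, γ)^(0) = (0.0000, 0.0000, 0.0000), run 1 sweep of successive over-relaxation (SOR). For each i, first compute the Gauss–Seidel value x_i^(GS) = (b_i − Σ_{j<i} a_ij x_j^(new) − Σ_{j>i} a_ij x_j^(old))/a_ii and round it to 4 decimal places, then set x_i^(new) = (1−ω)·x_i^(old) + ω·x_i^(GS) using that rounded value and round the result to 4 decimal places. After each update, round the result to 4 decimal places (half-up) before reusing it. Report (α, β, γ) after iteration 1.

(-0.8400, 1.8744, -2.1364)

Iteration 1:
  α: GS value = (-4 - (1)·0.0000 - (2)·0.0000) / (7) = -0.5714;  α ← (1−ω)·0.0000 + ω·-0.5714 = -0.8400
  β: GS value = (7 - (2.9)·-0.8400 - (-1.5)·0.0000) / (7.4) = 1.2751;  β ← (1−ω)·0.0000 + ω·1.2751 = 1.8744
  γ: GS value = (-12 - (1.3)·-0.8400 - (-1.4)·1.8744) / (5.7) = -1.4533;  γ ← (1−ω)·0.0000 + ω·-1.4533 = -2.1364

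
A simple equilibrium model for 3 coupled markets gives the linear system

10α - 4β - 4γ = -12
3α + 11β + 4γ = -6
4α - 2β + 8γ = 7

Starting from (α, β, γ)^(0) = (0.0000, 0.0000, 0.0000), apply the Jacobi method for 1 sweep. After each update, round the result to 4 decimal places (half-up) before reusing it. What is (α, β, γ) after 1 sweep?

(-1.2000, -0.5455, 0.8750)

Iteration 1:
  α = (-12 - (-4)·0.0000 - (-4)·0.0000) / (10) = -1.2000
  β = (-6 - (3)·0.0000 - (4)·0.0000) / (11) = -0.5455
  γ = (7 - (4)·0.0000 - (-2)·0.0000) / (8) = 0.8750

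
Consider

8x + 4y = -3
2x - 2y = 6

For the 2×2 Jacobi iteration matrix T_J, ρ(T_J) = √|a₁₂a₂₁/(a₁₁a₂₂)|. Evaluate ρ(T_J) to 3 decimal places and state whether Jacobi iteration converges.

a₁₂a₂₁/(a₁₁a₂₂) = (4)·(2) / ((8)·(-2)) = -0.500000
ρ = √|-0.500000| = √0.500000 = 0.707
ρ < 1, so Jacobi converges

0.707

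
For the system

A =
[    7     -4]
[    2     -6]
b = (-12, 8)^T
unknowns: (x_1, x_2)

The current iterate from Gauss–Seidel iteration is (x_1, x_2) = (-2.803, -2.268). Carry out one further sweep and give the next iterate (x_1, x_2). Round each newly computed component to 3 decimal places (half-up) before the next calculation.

One sweep:
  x_1 = (-12 - (-4)·-2.268) / (7) = -3.010
  x_2 = (8 - (2)·-3.010) / (-6) = -2.337

(-3.010, -2.337)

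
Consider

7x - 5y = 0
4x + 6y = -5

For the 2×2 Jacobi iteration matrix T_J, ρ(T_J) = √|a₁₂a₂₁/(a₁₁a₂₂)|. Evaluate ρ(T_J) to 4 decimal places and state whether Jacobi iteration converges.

a₁₂a₂₁/(a₁₁a₂₂) = (-5)·(4) / ((7)·(6)) = -0.476190
ρ = √|-0.476190| = √0.476190 = 0.6901
ρ < 1, so Jacobi converges

0.6901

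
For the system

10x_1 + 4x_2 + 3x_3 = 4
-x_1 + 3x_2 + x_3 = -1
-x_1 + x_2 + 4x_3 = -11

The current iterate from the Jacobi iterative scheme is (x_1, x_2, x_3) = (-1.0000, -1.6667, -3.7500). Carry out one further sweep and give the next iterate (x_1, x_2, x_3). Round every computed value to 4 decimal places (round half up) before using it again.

(2.1917, 0.5833, -2.5833)

One sweep:
  x_1 = (4 - (4)·-1.6667 - (3)·-3.7500) / (10) = 2.1917
  x_2 = (-1 - (-1)·-1.0000 - (1)·-3.7500) / (3) = 0.5833
  x_3 = (-11 - (-1)·-1.0000 - (1)·-1.6667) / (4) = -2.5833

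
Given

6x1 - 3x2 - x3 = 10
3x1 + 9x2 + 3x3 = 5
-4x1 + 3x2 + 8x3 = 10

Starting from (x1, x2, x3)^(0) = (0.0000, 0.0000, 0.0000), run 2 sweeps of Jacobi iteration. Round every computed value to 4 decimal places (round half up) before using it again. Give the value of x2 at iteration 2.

Iteration 1:
  x1 = (10 - (-3)·0.0000 - (-1)·0.0000) / (6) = 1.6667
  x2 = (5 - (3)·0.0000 - (3)·0.0000) / (9) = 0.5556
  x3 = (10 - (-4)·0.0000 - (3)·0.0000) / (8) = 1.2500
Iteration 2:
  x1 = (10 - (-3)·0.5556 - (-1)·1.2500) / (6) = 2.1528
  x2 = (5 - (3)·1.6667 - (3)·1.2500) / (9) = -0.4167
  x3 = (10 - (-4)·1.6667 - (3)·0.5556) / (8) = 1.8750

-0.4167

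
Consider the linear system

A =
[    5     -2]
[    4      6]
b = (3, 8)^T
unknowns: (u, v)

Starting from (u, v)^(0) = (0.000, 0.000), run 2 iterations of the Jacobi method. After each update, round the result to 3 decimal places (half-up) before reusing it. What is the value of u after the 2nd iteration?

Iteration 1:
  u = (3 - (-2)·0.000) / (5) = 0.600
  v = (8 - (4)·0.000) / (6) = 1.333
Iteration 2:
  u = (3 - (-2)·1.333) / (5) = 1.133
  v = (8 - (4)·0.600) / (6) = 0.933

1.133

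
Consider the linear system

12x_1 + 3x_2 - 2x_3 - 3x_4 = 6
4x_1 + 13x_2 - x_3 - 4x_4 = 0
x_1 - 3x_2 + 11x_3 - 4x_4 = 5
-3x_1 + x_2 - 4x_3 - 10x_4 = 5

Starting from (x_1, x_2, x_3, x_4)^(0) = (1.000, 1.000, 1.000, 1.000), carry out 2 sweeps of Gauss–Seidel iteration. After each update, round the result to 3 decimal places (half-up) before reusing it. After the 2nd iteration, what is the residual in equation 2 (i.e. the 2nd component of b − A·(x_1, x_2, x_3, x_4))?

0.686

Iteration 1:
  x_1 = (6 - (3)·1.000 - (-2)·1.000 - (-3)·1.000) / (12) = 0.667
  x_2 = (0 - (4)·0.667 - (-1)·1.000 - (-4)·1.000) / (13) = 0.179
  x_3 = (5 - (1)·0.667 - (-3)·0.179 - (-4)·1.000) / (11) = 0.806
  x_4 = (5 - (-3)·0.667 - (1)·0.179 - (-4)·0.806) / (-10) = -1.005
Iteration 2:
  x_1 = (6 - (3)·0.179 - (-2)·0.806 - (-3)·-1.005) / (12) = 0.338
  x_2 = (0 - (4)·0.338 - (-1)·0.806 - (-4)·-1.005) / (13) = -0.351
  x_3 = (5 - (1)·0.338 - (-3)·-0.351 - (-4)·-1.005) / (11) = -0.037
  x_4 = (5 - (-3)·0.338 - (1)·-0.351 - (-4)·-0.037) / (-10) = -0.622
Residual b − A·x = (1.057, 0.686, 1.528, -0.003)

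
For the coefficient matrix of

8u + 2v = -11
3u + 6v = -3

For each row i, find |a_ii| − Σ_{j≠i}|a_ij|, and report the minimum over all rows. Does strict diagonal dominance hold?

row 1: |8| − (2) = 6
row 2: |6| − (3) = 3
minimum over rows = 3 → strictly diagonally dominant (convergence guaranteed)

3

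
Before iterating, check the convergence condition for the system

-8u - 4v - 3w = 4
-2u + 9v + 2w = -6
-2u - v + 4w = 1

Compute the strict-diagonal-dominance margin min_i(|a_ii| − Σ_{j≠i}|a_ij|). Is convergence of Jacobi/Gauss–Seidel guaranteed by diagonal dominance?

row 1: |-8| − (4+3) = 1
row 2: |9| − (2+2) = 5
row 3: |4| − (2+1) = 1
minimum over rows = 1 → strictly diagonally dominant (convergence guaranteed)

1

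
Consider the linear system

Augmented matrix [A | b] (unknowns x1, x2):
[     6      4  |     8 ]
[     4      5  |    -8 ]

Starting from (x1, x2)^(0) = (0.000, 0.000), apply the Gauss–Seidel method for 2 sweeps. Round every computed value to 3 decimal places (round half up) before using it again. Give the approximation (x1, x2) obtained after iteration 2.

Iteration 1:
  x1 = (8 - (4)·0.000) / (6) = 1.333
  x2 = (-8 - (4)·1.333) / (5) = -2.666
Iteration 2:
  x1 = (8 - (4)·-2.666) / (6) = 3.111
  x2 = (-8 - (4)·3.111) / (5) = -4.089

(3.111, -4.089)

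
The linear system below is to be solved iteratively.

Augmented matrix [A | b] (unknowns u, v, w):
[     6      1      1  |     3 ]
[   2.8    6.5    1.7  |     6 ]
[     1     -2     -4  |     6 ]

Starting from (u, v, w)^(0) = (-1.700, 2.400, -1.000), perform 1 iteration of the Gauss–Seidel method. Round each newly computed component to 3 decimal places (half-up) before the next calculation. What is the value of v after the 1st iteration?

1.070

Iteration 1:
  u = (3 - (1)·2.400 - (1)·-1.000) / (6) = 0.267
  v = (6 - (2.8)·0.267 - (1.7)·-1.000) / (6.5) = 1.070
  w = (6 - (1)·0.267 - (-2)·1.070) / (-4) = -1.968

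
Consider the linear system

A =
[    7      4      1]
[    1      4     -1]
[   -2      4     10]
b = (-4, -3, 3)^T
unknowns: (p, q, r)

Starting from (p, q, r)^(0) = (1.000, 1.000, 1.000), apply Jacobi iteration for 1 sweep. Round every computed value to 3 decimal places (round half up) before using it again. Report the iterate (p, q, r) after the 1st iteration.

(-1.286, -0.750, 0.100)

Iteration 1:
  p = (-4 - (4)·1.000 - (1)·1.000) / (7) = -1.286
  q = (-3 - (1)·1.000 - (-1)·1.000) / (4) = -0.750
  r = (3 - (-2)·1.000 - (4)·1.000) / (10) = 0.100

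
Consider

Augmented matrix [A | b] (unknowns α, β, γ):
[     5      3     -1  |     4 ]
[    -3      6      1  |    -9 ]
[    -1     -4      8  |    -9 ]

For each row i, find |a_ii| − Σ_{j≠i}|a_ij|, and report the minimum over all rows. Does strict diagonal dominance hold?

1

row 1: |5| − (3+1) = 1
row 2: |6| − (3+1) = 2
row 3: |8| − (1+4) = 3
minimum over rows = 1 → strictly diagonally dominant (convergence guaranteed)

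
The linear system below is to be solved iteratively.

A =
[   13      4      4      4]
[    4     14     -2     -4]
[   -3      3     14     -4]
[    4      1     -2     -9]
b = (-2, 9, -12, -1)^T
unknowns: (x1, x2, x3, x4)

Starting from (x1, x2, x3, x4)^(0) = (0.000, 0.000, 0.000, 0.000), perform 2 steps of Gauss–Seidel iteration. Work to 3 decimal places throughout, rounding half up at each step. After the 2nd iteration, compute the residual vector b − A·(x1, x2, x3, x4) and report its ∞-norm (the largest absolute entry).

0.122

Iteration 1:
  x1 = (-2 - (4)·0.000 - (4)·0.000 - (4)·0.000) / (13) = -0.154
  x2 = (9 - (4)·-0.154 - (-2)·0.000 - (-4)·0.000) / (14) = 0.687
  x3 = (-12 - (-3)·-0.154 - (3)·0.687 - (-4)·0.000) / (14) = -1.037
  x4 = (-1 - (4)·-0.154 - (1)·0.687 - (-2)·-1.037) / (-9) = 0.349
Iteration 2:
  x1 = (-2 - (4)·0.687 - (4)·-1.037 - (4)·0.349) / (13) = -0.154
  x2 = (9 - (4)·-0.154 - (-2)·-1.037 - (-4)·0.349) / (14) = 0.638
  x3 = (-12 - (-3)·-0.154 - (3)·0.638 - (-4)·0.349) / (14) = -0.927
  x4 = (-1 - (4)·-0.154 - (1)·0.638 - (-2)·-0.927) / (-9) = 0.320
Residual b − A·x = (-0.122, 0.110, -0.118, 0.004); ∞-norm = 0.122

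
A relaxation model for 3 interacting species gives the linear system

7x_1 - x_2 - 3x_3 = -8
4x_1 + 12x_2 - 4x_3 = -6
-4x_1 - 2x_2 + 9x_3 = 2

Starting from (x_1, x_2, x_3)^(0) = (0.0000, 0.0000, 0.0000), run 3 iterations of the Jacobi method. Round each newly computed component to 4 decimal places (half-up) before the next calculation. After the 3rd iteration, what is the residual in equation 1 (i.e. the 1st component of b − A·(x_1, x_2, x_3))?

Iteration 1:
  x_1 = (-8 - (-1)·0.0000 - (-3)·0.0000) / (7) = -1.1429
  x_2 = (-6 - (4)·0.0000 - (-4)·0.0000) / (12) = -0.5000
  x_3 = (2 - (-4)·0.0000 - (-2)·0.0000) / (9) = 0.2222
Iteration 2:
  x_1 = (-8 - (-1)·-0.5000 - (-3)·0.2222) / (7) = -1.1191
  x_2 = (-6 - (4)·-1.1429 - (-4)·0.2222) / (12) = -0.0450
  x_3 = (2 - (-4)·-1.1429 - (-2)·-0.5000) / (9) = -0.3968
Iteration 3:
  x_1 = (-8 - (-1)·-0.0450 - (-3)·-0.3968) / (7) = -1.3193
  x_2 = (-6 - (4)·-1.1191 - (-4)·-0.3968) / (12) = -0.2592
  x_3 = (2 - (-4)·-1.1191 - (-2)·-0.0450) / (9) = -0.2852
Residual b − A·x = (0.1203, 1.2468, -1.2288)

0.1203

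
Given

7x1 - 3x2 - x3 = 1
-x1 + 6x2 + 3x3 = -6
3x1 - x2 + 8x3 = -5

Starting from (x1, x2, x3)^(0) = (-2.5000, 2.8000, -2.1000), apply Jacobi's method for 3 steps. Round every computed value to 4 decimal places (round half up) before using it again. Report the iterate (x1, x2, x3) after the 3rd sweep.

Iteration 1:
  x1 = (1 - (-3)·2.8000 - (-1)·-2.1000) / (7) = 1.0429
  x2 = (-6 - (-1)·-2.5000 - (3)·-2.1000) / (6) = -0.3667
  x3 = (-5 - (3)·-2.5000 - (-1)·2.8000) / (8) = 0.6625
Iteration 2:
  x1 = (1 - (-3)·-0.3667 - (-1)·0.6625) / (7) = 0.0803
  x2 = (-6 - (-1)·1.0429 - (3)·0.6625) / (6) = -1.1574
  x3 = (-5 - (3)·1.0429 - (-1)·-0.3667) / (8) = -1.0619
Iteration 3:
  x1 = (1 - (-3)·-1.1574 - (-1)·-1.0619) / (7) = -0.5049
  x2 = (-6 - (-1)·0.0803 - (3)·-1.0619) / (6) = -0.4557
  x3 = (-5 - (3)·0.0803 - (-1)·-1.1574) / (8) = -0.7998

(-0.5049, -0.4557, -0.7998)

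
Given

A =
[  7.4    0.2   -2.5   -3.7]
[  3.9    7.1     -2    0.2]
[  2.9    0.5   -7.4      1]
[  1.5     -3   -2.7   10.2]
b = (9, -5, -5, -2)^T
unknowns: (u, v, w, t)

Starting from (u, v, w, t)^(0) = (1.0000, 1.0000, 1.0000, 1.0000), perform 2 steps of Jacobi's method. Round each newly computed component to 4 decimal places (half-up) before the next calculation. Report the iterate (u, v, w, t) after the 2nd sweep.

(1.7802, -1.4659, 1.4316, -0.4520)

Iteration 1:
  u = (9 - (0.2)·1.0000 - (-2.5)·1.0000 - (-3.7)·1.0000) / (7.4) = 2.0270
  v = (-5 - (3.9)·1.0000 - (-2)·1.0000 - (0.2)·1.0000) / (7.1) = -1.0000
  w = (-5 - (2.9)·1.0000 - (0.5)·1.0000 - (1)·1.0000) / (-7.4) = 1.2703
  t = (-2 - (1.5)·1.0000 - (-3)·1.0000 - (-2.7)·1.0000) / (10.2) = 0.2157
Iteration 2:
  u = (9 - (0.2)·-1.0000 - (-2.5)·1.2703 - (-3.7)·0.2157) / (7.4) = 1.7802
  v = (-5 - (3.9)·2.0270 - (-2)·1.2703 - (0.2)·0.2157) / (7.1) = -1.4659
  w = (-5 - (2.9)·2.0270 - (0.5)·-1.0000 - (1)·0.2157) / (-7.4) = 1.4316
  t = (-2 - (1.5)·2.0270 - (-3)·-1.0000 - (-2.7)·1.2703) / (10.2) = -0.4520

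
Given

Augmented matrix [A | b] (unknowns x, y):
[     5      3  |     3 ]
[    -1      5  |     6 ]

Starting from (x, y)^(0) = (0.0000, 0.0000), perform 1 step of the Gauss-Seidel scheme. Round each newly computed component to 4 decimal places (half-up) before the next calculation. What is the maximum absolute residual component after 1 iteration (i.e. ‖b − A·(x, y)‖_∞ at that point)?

Iteration 1:
  x = (3 - (3)·0.0000) / (5) = 0.6000
  y = (6 - (-1)·0.6000) / (5) = 1.3200
Residual b − A·x = (-3.9600, 0.0000); ∞-norm = 3.9600

3.9600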